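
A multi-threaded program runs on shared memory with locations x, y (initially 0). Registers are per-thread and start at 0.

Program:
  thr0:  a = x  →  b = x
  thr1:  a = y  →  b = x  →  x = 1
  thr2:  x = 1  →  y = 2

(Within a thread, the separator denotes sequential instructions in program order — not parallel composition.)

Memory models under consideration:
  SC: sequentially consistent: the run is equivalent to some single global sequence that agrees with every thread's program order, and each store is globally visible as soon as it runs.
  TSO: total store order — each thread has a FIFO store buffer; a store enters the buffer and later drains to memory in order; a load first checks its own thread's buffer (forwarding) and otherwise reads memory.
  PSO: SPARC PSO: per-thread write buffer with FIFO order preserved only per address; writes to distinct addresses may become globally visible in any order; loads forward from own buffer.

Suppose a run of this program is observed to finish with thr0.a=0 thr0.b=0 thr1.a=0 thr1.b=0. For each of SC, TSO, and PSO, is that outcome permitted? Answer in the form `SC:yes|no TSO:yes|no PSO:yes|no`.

SC:yes TSO:yes PSO:yes

outcome vector order: (thr0.a,thr0.b,thr1.a,thr1.b)
[SC] allowed = {(0,0,0,0) (0,0,0,1) (0,0,2,1) (0,1,0,0) (0,1,0,1) (0,1,2,1) (1,1,0,0) (1,1,0,1) (1,1,2,1)}
[TSO] allowed = {(0,0,0,0) (0,0,0,1) (0,0,2,1) (0,1,0,0) (0,1,0,1) (0,1,2,1) (1,1,0,0) (1,1,0,1) (1,1,2,1)}
[PSO] allowed = {(0,0,0,0) (0,0,0,1) (0,0,2,0) (0,0,2,1) (0,1,0,0) (0,1,0,1) (0,1,2,0) (0,1,2,1) (1,1,0,0) (1,1,0,1) (1,1,2,0) (1,1,2,1)}
target (0,0,0,0) ∈ {SC,TSO,PSO}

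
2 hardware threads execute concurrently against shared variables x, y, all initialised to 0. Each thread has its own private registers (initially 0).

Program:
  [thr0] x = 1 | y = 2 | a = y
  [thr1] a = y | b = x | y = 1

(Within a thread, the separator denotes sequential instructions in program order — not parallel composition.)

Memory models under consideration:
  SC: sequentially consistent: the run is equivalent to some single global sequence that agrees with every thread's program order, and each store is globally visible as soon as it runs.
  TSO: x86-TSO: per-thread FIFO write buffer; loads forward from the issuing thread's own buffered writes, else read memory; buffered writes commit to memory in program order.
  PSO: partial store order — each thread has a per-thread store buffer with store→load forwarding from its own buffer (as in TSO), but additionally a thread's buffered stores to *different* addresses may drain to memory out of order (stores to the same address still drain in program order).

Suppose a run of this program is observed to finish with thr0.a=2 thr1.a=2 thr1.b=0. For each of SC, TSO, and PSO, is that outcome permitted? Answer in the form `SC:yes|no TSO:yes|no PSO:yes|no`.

SC:no TSO:no PSO:yes

outcome vector order: (thr0.a,thr1.a,thr1.b)
SC (6): <1 0 0> <1 0 1> <1 2 1> <2 0 0> <2 0 1> <2 2 1>
TSO (6): <1 0 0> <1 0 1> <1 2 1> <2 0 0> <2 0 1> <2 2 1>
PSO (8): <1 0 0> <1 0 1> <1 2 0> <1 2 1> <2 0 0> <2 0 1> <2 2 0> <2 2 1>
target <2 2 0> ∈ {PSO}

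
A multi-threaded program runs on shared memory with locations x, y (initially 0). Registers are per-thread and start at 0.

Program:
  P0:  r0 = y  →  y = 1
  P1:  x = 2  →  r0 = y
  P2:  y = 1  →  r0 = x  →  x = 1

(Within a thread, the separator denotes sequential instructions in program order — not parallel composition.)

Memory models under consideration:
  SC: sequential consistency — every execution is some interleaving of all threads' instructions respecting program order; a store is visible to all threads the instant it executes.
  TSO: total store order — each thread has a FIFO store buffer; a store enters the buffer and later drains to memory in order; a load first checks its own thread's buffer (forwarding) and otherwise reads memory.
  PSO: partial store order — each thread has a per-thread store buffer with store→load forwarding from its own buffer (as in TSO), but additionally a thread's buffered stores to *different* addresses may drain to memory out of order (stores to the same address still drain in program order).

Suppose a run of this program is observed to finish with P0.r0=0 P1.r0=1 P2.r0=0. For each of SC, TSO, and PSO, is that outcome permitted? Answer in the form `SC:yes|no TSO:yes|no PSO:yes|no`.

outcome vector order: (P0.r0,P1.r0,P2.r0)
[SC] allowed = {0/0/2 0/1/0 0/1/2 1/0/2 1/1/0 1/1/2}
[TSO] allowed = {0/0/0 0/0/2 0/1/0 0/1/2 1/0/0 1/0/2 1/1/0 1/1/2}
[PSO] allowed = {0/0/0 0/0/2 0/1/0 0/1/2 1/0/0 1/0/2 1/1/0 1/1/2}
target 0/1/0 ∈ {SC,TSO,PSO}

SC:yes TSO:yes PSO:yes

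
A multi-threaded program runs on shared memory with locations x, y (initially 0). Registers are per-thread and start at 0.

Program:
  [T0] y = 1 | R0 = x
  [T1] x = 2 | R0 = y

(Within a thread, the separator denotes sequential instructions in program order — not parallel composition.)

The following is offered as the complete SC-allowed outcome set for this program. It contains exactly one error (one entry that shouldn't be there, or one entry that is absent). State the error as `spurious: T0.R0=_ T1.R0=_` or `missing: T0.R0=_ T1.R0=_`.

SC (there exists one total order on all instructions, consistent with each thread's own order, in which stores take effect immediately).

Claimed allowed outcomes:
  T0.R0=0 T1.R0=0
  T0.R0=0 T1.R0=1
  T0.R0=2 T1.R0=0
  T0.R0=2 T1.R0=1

outcome vector order: (T0.R0,T1.R0)
SC: 3 outcomes — {(0,1); (2,0); (2,1)}
claimed∖SC = {(0,0)}

spurious: T0.R0=0 T1.R0=0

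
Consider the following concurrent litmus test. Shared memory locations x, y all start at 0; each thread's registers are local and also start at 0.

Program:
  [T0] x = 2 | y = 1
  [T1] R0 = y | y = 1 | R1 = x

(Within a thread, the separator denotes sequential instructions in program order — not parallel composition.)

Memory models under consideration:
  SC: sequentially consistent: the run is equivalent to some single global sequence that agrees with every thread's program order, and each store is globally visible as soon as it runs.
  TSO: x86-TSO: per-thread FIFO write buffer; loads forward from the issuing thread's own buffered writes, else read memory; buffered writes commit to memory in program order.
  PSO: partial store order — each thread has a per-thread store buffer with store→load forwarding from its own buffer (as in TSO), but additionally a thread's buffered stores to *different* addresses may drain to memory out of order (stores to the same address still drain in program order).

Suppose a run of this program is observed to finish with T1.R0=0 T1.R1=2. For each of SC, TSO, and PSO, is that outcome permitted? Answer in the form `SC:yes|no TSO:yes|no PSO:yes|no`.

outcome vector order: (T1.R0,T1.R1)
SC: 3 outcomes — {00; 02; 12}
TSO: 3 outcomes — {00; 02; 12}
PSO: 4 outcomes — {00; 02; 10; 12}
target 02 ∈ {SC,TSO,PSO}

SC:yes TSO:yes PSO:yes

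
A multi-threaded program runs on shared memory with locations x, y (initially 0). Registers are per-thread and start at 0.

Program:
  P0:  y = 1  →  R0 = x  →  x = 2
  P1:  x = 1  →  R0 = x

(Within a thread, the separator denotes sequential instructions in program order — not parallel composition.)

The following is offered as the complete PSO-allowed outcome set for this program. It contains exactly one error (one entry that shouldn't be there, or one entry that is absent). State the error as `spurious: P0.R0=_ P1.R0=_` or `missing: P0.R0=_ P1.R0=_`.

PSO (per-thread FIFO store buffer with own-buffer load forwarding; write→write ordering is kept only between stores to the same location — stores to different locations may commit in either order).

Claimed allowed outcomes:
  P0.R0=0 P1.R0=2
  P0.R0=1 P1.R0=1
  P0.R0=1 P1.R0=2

missing: P0.R0=0 P1.R0=1

outcome vector order: (P0.R0,P1.R0)
[PSO] allowed = {(0,1) (0,2) (1,1) (1,2)}
PSO∖claimed = {(0,1)}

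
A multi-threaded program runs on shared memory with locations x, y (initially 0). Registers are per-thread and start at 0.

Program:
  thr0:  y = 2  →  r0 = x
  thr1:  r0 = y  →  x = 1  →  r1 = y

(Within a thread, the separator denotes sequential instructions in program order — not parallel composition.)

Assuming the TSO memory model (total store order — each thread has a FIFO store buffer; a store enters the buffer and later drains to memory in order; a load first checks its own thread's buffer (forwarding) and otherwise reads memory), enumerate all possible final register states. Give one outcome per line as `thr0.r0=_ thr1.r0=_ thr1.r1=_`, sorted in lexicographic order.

thr0.r0=0 thr1.r0=0 thr1.r1=0
thr0.r0=0 thr1.r0=0 thr1.r1=2
thr0.r0=0 thr1.r0=2 thr1.r1=2
thr0.r0=1 thr1.r0=0 thr1.r1=0
thr0.r0=1 thr1.r0=0 thr1.r1=2
thr0.r0=1 thr1.r0=2 thr1.r1=2

outcome vector order: (thr0.r0,thr1.r0,thr1.r1)
|TSO outcomes| = 6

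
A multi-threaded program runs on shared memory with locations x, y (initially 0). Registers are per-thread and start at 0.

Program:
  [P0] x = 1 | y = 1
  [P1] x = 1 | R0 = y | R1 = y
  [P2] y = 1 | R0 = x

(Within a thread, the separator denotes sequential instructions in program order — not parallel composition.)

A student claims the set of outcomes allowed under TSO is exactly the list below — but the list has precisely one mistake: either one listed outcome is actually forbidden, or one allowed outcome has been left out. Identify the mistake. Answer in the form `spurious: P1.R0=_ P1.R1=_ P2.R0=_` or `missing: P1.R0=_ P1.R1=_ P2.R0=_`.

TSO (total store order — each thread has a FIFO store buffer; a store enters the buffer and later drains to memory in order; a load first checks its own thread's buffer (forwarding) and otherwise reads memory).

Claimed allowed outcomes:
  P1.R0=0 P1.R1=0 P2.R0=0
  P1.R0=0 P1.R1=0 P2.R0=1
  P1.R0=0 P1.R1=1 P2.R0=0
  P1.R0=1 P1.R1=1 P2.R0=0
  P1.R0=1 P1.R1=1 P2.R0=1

outcome vector order: (P1.R0,P1.R1,P2.R0)
TSO (6): 000; 001; 010; 011; 110; 111
TSO∖claimed = {011}

missing: P1.R0=0 P1.R1=1 P2.R0=1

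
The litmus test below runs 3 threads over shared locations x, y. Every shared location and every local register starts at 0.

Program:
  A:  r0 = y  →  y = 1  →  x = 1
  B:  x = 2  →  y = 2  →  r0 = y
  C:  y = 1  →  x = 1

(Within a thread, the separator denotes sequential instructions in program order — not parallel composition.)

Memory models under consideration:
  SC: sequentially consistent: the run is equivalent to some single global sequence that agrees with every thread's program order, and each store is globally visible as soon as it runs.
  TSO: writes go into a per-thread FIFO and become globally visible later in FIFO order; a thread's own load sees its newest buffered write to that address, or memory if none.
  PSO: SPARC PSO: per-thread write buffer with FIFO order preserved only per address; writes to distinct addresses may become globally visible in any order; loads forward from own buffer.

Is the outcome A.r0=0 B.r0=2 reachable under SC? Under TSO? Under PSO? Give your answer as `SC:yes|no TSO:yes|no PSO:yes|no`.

outcome vector order: (A.r0,B.r0)
SC: 6 outcomes — {0/1, 0/2, 1/1, 1/2, 2/1, 2/2}
TSO: 6 outcomes — {0/1, 0/2, 1/1, 1/2, 2/1, 2/2}
PSO: 6 outcomes — {0/1, 0/2, 1/1, 1/2, 2/1, 2/2}
target 0/2 ∈ {SC,TSO,PSO}

SC:yes TSO:yes PSO:yes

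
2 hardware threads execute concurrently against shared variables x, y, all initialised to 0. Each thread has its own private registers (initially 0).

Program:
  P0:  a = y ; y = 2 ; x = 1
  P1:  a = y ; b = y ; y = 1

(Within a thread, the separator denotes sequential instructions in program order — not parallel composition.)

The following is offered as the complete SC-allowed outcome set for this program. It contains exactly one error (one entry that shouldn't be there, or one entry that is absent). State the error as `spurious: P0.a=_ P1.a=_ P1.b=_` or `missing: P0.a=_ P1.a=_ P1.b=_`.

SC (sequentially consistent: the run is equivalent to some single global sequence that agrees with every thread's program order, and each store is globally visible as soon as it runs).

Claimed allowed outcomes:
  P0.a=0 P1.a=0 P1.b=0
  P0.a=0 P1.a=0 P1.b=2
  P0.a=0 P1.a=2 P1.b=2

outcome vector order: (P0.a,P1.a,P1.b)
under SC → <0 0 0> <0 0 2> <0 2 2> <1 0 0>
SC∖claimed = {<1 0 0>}

missing: P0.a=1 P1.a=0 P1.b=0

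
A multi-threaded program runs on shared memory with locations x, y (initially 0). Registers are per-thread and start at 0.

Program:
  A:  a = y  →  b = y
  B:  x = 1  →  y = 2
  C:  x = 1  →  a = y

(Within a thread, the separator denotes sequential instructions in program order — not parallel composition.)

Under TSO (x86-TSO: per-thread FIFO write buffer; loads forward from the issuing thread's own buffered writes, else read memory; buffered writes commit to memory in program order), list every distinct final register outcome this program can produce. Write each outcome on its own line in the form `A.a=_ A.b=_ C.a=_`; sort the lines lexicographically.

A.a=0 A.b=0 C.a=0
A.a=0 A.b=0 C.a=2
A.a=0 A.b=2 C.a=0
A.a=0 A.b=2 C.a=2
A.a=2 A.b=2 C.a=0
A.a=2 A.b=2 C.a=2

outcome vector order: (A.a,A.b,C.a)
|TSO outcomes| = 6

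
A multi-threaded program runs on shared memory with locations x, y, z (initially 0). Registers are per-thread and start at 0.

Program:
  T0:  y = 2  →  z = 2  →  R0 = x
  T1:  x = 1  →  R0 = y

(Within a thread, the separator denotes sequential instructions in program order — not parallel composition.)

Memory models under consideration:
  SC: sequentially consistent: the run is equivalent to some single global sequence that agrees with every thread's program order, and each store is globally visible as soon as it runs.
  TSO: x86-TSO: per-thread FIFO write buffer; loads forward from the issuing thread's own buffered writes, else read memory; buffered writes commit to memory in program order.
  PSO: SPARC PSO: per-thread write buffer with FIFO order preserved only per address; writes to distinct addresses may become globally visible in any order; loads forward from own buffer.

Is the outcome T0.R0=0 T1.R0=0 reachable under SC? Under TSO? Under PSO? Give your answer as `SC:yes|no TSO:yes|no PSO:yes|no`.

SC:no TSO:yes PSO:yes

outcome vector order: (T0.R0,T1.R0)
[SC] allowed = {(0,2); (1,0); (1,2)}
[TSO] allowed = {(0,0); (0,2); (1,0); (1,2)}
[PSO] allowed = {(0,0); (0,2); (1,0); (1,2)}
target (0,0) ∈ {TSO,PSO}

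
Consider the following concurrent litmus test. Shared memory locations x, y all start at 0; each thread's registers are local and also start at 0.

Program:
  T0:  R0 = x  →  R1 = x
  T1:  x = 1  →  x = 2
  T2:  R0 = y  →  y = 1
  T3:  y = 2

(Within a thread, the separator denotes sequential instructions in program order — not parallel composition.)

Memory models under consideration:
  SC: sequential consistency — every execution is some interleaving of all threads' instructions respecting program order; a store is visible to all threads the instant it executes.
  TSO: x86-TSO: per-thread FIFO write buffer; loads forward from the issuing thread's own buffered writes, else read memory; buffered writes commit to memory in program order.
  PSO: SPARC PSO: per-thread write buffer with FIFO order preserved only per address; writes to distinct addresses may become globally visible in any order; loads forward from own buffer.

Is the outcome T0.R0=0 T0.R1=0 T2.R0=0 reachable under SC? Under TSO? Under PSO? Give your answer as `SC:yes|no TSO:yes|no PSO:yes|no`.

SC:yes TSO:yes PSO:yes

outcome vector order: (T0.R0,T0.R1,T2.R0)
under SC → 000; 002; 010; 012; 020; 022; 110; 112; 120; 122; 220; 222
under TSO → 000; 002; 010; 012; 020; 022; 110; 112; 120; 122; 220; 222
under PSO → 000; 002; 010; 012; 020; 022; 110; 112; 120; 122; 220; 222
target 000 ∈ {SC,TSO,PSO}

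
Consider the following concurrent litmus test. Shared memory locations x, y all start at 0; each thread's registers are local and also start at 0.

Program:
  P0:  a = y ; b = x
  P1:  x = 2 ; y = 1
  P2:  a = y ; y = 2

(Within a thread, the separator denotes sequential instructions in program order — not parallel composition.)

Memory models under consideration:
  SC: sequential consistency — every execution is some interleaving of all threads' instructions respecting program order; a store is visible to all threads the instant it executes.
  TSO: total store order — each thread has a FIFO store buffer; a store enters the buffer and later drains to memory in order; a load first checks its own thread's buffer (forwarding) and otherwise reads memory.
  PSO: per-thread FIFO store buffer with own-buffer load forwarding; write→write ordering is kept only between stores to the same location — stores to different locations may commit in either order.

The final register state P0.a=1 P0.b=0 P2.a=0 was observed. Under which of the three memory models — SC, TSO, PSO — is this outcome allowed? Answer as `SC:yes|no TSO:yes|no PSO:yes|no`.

SC:no TSO:no PSO:yes

outcome vector order: (P0.a,P0.b,P2.a)
SC: 9 outcomes — {<0 0 0> <0 0 1> <0 2 0> <0 2 1> <1 2 0> <1 2 1> <2 0 0> <2 2 0> <2 2 1>}
TSO: 9 outcomes — {<0 0 0> <0 0 1> <0 2 0> <0 2 1> <1 2 0> <1 2 1> <2 0 0> <2 2 0> <2 2 1>}
PSO: 12 outcomes — {<0 0 0> <0 0 1> <0 2 0> <0 2 1> <1 0 0> <1 0 1> <1 2 0> <1 2 1> <2 0 0> <2 0 1> <2 2 0> <2 2 1>}
target <1 0 0> ∈ {PSO}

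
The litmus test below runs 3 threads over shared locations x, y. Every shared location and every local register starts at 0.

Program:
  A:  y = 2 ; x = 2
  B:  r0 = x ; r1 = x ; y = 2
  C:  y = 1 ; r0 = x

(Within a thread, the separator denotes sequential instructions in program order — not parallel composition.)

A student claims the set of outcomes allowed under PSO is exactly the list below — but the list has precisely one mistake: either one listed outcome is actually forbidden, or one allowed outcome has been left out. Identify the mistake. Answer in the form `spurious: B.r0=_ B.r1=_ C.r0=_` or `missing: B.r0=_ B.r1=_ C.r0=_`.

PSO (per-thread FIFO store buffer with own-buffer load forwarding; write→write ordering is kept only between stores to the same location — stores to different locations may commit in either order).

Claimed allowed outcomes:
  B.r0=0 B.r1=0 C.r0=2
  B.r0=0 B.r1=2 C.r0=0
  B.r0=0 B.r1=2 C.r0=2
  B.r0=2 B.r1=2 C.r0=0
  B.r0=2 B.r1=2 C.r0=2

outcome vector order: (B.r0,B.r1,C.r0)
PSO (6): <0 0 0>; <0 0 2>; <0 2 0>; <0 2 2>; <2 2 0>; <2 2 2>
PSO∖claimed = {<0 0 0>}

missing: B.r0=0 B.r1=0 C.r0=0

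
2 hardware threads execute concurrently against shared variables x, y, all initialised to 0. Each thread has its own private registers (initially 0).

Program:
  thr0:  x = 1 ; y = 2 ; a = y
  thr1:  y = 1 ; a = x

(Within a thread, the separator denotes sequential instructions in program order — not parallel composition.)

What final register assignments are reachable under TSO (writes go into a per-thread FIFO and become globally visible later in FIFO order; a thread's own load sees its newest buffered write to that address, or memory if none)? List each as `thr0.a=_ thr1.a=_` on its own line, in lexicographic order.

thr0.a=1 thr1.a=0
thr0.a=1 thr1.a=1
thr0.a=2 thr1.a=0
thr0.a=2 thr1.a=1

outcome vector order: (thr0.a,thr1.a)
|TSO outcomes| = 4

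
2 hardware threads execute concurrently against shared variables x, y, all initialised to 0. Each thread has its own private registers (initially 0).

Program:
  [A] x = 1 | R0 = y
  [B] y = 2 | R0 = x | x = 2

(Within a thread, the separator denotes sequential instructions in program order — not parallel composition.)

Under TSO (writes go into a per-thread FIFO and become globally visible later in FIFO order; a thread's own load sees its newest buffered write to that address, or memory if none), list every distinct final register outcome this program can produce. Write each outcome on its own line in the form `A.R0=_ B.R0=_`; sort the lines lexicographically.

A.R0=0 B.R0=0
A.R0=0 B.R0=1
A.R0=2 B.R0=0
A.R0=2 B.R0=1

outcome vector order: (A.R0,B.R0)
|TSO outcomes| = 4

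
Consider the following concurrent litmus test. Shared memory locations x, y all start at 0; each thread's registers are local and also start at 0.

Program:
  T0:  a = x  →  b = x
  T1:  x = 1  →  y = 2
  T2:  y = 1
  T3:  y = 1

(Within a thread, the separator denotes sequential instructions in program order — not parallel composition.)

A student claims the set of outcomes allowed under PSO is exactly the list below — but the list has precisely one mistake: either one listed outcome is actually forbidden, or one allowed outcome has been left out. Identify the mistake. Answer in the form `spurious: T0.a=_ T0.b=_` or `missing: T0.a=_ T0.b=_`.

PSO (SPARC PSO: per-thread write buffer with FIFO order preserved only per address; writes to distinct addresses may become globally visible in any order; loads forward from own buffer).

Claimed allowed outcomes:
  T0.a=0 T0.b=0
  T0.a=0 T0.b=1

outcome vector order: (T0.a,T0.b)
PSO: 3 outcomes — {00 01 11}
PSO∖claimed = {11}

missing: T0.a=1 T0.b=1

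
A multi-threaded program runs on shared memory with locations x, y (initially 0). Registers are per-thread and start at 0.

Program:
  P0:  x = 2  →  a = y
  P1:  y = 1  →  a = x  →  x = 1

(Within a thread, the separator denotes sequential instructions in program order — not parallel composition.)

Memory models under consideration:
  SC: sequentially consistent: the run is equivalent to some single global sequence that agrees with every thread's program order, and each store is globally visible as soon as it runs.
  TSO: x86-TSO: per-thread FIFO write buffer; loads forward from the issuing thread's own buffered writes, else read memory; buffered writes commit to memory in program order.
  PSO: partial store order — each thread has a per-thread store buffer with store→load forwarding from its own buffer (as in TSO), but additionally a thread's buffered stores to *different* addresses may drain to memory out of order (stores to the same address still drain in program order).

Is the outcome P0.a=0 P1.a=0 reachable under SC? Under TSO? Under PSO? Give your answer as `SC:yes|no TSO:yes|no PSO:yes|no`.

outcome vector order: (P0.a,P1.a)
SC (3): 02 10 12
TSO (4): 00 02 10 12
PSO (4): 00 02 10 12
target 00 ∈ {TSO,PSO}

SC:no TSO:yes PSO:yes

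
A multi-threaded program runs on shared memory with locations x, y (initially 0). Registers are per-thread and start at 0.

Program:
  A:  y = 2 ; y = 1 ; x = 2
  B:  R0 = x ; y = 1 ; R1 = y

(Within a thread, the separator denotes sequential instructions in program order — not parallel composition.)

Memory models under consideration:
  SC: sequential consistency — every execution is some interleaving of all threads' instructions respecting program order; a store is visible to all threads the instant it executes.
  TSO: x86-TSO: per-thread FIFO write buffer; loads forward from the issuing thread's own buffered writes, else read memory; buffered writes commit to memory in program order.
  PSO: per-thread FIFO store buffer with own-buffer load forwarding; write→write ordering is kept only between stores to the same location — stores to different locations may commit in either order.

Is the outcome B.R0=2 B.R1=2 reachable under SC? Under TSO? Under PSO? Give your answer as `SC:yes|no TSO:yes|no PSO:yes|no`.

SC:no TSO:no PSO:yes

outcome vector order: (B.R0,B.R1)
SC: 3 outcomes — {<0 1>, <0 2>, <2 1>}
TSO: 3 outcomes — {<0 1>, <0 2>, <2 1>}
PSO: 4 outcomes — {<0 1>, <0 2>, <2 1>, <2 2>}
target <2 2> ∈ {PSO}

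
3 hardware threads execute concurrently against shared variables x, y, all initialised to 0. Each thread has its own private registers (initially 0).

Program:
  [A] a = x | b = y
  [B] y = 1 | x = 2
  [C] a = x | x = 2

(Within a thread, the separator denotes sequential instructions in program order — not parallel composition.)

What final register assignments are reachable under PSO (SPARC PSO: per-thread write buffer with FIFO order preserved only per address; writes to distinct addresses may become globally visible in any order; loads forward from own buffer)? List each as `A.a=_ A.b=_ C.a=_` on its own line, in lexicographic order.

outcome vector order: (A.a,A.b,C.a)
|PSO outcomes| = 8

A.a=0 A.b=0 C.a=0
A.a=0 A.b=0 C.a=2
A.a=0 A.b=1 C.a=0
A.a=0 A.b=1 C.a=2
A.a=2 A.b=0 C.a=0
A.a=2 A.b=0 C.a=2
A.a=2 A.b=1 C.a=0
A.a=2 A.b=1 C.a=2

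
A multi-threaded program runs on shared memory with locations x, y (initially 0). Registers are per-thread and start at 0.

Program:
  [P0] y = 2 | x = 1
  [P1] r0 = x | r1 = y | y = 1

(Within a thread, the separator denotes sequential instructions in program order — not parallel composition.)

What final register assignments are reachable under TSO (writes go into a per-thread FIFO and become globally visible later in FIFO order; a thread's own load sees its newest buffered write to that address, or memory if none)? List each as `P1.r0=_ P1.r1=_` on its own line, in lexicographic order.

outcome vector order: (P1.r0,P1.r1)
|TSO outcomes| = 3

P1.r0=0 P1.r1=0
P1.r0=0 P1.r1=2
P1.r0=1 P1.r1=2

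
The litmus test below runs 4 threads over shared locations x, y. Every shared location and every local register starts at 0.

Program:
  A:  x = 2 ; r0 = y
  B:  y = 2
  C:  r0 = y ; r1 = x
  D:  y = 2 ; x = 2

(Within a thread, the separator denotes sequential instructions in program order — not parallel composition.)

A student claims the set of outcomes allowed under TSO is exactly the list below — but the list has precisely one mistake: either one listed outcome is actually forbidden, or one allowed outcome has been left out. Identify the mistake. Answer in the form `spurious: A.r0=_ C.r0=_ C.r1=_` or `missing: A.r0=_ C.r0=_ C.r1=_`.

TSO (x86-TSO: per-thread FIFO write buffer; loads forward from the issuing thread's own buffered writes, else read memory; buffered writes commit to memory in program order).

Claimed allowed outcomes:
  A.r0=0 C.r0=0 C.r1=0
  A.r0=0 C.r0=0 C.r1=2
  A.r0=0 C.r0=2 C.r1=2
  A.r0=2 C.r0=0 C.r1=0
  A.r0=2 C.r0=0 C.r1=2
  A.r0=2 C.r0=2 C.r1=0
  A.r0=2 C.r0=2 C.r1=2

outcome vector order: (A.r0,C.r0,C.r1)
[TSO] allowed = {(0,0,0) (0,0,2) (0,2,0) (0,2,2) (2,0,0) (2,0,2) (2,2,0) (2,2,2)}
TSO∖claimed = {(0,2,0)}

missing: A.r0=0 C.r0=2 C.r1=0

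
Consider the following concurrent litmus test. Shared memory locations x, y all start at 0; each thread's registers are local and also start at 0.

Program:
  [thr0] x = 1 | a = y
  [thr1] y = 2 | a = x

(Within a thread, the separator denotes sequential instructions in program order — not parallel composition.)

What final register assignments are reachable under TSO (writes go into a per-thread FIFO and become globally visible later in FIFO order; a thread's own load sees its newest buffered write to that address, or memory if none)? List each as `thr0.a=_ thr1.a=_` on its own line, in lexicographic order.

outcome vector order: (thr0.a,thr1.a)
|TSO outcomes| = 4

thr0.a=0 thr1.a=0
thr0.a=0 thr1.a=1
thr0.a=2 thr1.a=0
thr0.a=2 thr1.a=1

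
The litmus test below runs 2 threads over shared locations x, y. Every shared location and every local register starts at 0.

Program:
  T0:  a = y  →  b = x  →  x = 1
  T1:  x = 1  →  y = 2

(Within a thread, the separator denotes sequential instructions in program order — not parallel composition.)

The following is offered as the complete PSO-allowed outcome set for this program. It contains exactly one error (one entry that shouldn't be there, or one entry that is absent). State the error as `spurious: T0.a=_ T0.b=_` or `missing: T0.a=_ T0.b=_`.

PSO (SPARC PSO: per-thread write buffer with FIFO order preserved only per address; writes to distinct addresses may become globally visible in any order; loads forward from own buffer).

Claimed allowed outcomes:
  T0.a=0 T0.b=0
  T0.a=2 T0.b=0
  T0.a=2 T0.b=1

outcome vector order: (T0.a,T0.b)
under PSO → (0,0), (0,1), (2,0), (2,1)
PSO∖claimed = {(0,1)}

missing: T0.a=0 T0.b=1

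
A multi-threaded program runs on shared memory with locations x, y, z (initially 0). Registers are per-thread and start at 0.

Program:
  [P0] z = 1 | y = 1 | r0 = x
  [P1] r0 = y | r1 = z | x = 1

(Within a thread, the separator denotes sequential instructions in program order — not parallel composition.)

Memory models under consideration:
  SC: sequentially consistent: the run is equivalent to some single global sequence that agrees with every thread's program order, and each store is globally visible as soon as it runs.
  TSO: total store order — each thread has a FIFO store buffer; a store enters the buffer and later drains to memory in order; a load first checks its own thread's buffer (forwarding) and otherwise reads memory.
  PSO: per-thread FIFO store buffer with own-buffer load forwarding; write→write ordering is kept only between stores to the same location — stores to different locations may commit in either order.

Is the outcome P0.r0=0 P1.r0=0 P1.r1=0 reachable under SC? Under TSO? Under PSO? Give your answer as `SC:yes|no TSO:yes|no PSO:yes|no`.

SC:yes TSO:yes PSO:yes

outcome vector order: (P0.r0,P1.r0,P1.r1)
SC (6): 0/0/0, 0/0/1, 0/1/1, 1/0/0, 1/0/1, 1/1/1
TSO (6): 0/0/0, 0/0/1, 0/1/1, 1/0/0, 1/0/1, 1/1/1
PSO (8): 0/0/0, 0/0/1, 0/1/0, 0/1/1, 1/0/0, 1/0/1, 1/1/0, 1/1/1
target 0/0/0 ∈ {SC,TSO,PSO}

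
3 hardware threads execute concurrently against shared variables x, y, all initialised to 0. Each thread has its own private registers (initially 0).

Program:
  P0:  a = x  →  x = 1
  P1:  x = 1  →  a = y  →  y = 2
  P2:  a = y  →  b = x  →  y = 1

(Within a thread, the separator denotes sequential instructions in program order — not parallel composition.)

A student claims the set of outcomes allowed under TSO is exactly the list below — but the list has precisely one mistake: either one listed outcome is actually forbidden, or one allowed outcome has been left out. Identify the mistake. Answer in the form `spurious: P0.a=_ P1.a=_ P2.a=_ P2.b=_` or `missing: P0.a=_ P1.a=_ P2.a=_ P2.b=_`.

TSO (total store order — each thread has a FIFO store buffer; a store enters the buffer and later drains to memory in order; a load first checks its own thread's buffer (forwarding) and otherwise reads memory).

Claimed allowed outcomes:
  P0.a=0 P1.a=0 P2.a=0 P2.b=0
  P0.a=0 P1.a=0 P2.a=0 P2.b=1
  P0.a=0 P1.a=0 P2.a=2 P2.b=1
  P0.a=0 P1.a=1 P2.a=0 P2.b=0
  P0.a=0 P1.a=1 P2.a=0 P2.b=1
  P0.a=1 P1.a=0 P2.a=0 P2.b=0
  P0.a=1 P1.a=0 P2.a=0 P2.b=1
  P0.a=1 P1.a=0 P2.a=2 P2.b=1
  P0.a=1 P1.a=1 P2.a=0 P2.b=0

outcome vector order: (P0.a,P1.a,P2.a,P2.b)
[TSO] allowed = {<0 0 0 0>, <0 0 0 1>, <0 0 2 1>, <0 1 0 0>, <0 1 0 1>, <1 0 0 0>, <1 0 0 1>, <1 0 2 1>, <1 1 0 0>, <1 1 0 1>}
TSO∖claimed = {<1 1 0 1>}

missing: P0.a=1 P1.a=1 P2.a=0 P2.b=1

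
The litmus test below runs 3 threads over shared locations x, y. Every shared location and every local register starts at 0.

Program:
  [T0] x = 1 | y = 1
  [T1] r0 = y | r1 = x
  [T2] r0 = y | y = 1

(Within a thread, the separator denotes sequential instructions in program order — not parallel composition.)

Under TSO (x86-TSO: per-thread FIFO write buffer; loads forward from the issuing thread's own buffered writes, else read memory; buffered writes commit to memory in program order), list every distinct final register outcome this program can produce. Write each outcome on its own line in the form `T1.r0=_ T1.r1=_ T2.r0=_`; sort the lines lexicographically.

T1.r0=0 T1.r1=0 T2.r0=0
T1.r0=0 T1.r1=0 T2.r0=1
T1.r0=0 T1.r1=1 T2.r0=0
T1.r0=0 T1.r1=1 T2.r0=1
T1.r0=1 T1.r1=0 T2.r0=0
T1.r0=1 T1.r1=1 T2.r0=0
T1.r0=1 T1.r1=1 T2.r0=1

outcome vector order: (T1.r0,T1.r1,T2.r0)
|TSO outcomes| = 7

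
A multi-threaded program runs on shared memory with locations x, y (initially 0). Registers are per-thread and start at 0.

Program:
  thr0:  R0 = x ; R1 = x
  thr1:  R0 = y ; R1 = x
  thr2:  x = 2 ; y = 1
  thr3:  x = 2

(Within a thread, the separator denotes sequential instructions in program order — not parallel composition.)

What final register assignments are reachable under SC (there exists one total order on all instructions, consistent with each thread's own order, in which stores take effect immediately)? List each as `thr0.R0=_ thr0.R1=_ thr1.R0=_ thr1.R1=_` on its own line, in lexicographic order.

outcome vector order: (thr0.R0,thr0.R1,thr1.R0,thr1.R1)
|SC outcomes| = 9

thr0.R0=0 thr0.R1=0 thr1.R0=0 thr1.R1=0
thr0.R0=0 thr0.R1=0 thr1.R0=0 thr1.R1=2
thr0.R0=0 thr0.R1=0 thr1.R0=1 thr1.R1=2
thr0.R0=0 thr0.R1=2 thr1.R0=0 thr1.R1=0
thr0.R0=0 thr0.R1=2 thr1.R0=0 thr1.R1=2
thr0.R0=0 thr0.R1=2 thr1.R0=1 thr1.R1=2
thr0.R0=2 thr0.R1=2 thr1.R0=0 thr1.R1=0
thr0.R0=2 thr0.R1=2 thr1.R0=0 thr1.R1=2
thr0.R0=2 thr0.R1=2 thr1.R0=1 thr1.R1=2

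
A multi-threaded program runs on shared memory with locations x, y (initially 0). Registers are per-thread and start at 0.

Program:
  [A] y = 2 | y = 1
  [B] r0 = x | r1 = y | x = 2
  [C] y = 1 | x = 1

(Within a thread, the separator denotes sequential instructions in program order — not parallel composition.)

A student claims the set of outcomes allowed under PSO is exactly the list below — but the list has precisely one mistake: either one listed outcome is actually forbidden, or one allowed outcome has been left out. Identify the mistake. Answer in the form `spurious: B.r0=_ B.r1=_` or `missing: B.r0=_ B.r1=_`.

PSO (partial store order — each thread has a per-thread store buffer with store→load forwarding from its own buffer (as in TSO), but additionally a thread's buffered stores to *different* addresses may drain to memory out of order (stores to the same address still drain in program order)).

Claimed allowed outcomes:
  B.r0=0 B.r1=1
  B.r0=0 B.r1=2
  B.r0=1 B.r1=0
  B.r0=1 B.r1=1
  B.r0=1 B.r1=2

outcome vector order: (B.r0,B.r1)
PSO: 6 outcomes — {(0,0), (0,1), (0,2), (1,0), (1,1), (1,2)}
PSO∖claimed = {(0,0)}

missing: B.r0=0 B.r1=0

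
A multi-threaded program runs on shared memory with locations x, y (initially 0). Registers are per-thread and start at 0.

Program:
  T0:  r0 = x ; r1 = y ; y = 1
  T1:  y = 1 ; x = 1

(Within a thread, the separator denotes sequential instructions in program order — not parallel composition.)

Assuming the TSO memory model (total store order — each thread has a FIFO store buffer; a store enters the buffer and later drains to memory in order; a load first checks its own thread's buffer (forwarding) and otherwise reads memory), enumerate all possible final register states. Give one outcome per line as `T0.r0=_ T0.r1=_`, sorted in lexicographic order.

T0.r0=0 T0.r1=0
T0.r0=0 T0.r1=1
T0.r0=1 T0.r1=1

outcome vector order: (T0.r0,T0.r1)
|TSO outcomes| = 3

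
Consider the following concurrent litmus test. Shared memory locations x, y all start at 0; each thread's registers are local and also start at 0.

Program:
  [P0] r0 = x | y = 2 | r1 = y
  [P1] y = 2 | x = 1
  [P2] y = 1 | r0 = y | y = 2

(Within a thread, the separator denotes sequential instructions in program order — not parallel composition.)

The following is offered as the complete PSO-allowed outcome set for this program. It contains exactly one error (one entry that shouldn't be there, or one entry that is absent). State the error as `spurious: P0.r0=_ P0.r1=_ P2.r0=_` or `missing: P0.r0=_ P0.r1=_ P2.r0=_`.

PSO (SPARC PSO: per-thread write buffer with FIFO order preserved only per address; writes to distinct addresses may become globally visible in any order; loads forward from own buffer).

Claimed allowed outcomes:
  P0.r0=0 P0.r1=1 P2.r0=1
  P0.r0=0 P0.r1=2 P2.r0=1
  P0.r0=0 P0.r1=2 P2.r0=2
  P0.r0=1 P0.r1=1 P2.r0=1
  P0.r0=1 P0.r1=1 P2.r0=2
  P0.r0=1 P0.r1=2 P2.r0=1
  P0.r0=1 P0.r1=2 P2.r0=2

outcome vector order: (P0.r0,P0.r1,P2.r0)
[PSO] allowed = {0/1/1; 0/1/2; 0/2/1; 0/2/2; 1/1/1; 1/1/2; 1/2/1; 1/2/2}
PSO∖claimed = {0/1/2}

missing: P0.r0=0 P0.r1=1 P2.r0=2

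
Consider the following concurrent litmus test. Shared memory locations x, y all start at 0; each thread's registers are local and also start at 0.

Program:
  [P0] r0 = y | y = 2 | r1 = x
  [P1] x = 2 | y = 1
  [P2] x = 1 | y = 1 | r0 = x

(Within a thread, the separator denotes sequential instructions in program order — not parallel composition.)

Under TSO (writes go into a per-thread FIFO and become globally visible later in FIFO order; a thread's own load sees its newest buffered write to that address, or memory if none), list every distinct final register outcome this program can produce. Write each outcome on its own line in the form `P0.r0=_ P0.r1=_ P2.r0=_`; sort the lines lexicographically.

outcome vector order: (P0.r0,P0.r1,P2.r0)
|TSO outcomes| = 10

P0.r0=0 P0.r1=0 P2.r0=1
P0.r0=0 P0.r1=0 P2.r0=2
P0.r0=0 P0.r1=1 P2.r0=1
P0.r0=0 P0.r1=1 P2.r0=2
P0.r0=0 P0.r1=2 P2.r0=1
P0.r0=0 P0.r1=2 P2.r0=2
P0.r0=1 P0.r1=1 P2.r0=1
P0.r0=1 P0.r1=1 P2.r0=2
P0.r0=1 P0.r1=2 P2.r0=1
P0.r0=1 P0.r1=2 P2.r0=2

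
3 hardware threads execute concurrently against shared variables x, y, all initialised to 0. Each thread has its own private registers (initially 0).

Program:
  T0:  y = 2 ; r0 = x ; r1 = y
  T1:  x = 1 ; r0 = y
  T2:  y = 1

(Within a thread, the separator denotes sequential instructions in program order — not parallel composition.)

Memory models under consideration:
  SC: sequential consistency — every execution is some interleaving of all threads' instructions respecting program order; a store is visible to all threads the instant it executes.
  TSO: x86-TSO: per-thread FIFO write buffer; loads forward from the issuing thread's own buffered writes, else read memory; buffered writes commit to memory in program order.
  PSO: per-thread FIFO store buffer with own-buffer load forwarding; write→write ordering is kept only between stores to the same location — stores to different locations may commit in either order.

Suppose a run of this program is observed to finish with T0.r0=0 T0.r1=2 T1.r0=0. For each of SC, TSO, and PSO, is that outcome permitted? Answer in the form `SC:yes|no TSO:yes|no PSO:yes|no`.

SC:no TSO:yes PSO:yes

outcome vector order: (T0.r0,T0.r1,T1.r0)
SC (10): (0,1,1); (0,1,2); (0,2,1); (0,2,2); (1,1,0); (1,1,1); (1,1,2); (1,2,0); (1,2,1); (1,2,2)
TSO (12): (0,1,0); (0,1,1); (0,1,2); (0,2,0); (0,2,1); (0,2,2); (1,1,0); (1,1,1); (1,1,2); (1,2,0); (1,2,1); (1,2,2)
PSO (12): (0,1,0); (0,1,1); (0,1,2); (0,2,0); (0,2,1); (0,2,2); (1,1,0); (1,1,1); (1,1,2); (1,2,0); (1,2,1); (1,2,2)
target (0,2,0) ∈ {TSO,PSO}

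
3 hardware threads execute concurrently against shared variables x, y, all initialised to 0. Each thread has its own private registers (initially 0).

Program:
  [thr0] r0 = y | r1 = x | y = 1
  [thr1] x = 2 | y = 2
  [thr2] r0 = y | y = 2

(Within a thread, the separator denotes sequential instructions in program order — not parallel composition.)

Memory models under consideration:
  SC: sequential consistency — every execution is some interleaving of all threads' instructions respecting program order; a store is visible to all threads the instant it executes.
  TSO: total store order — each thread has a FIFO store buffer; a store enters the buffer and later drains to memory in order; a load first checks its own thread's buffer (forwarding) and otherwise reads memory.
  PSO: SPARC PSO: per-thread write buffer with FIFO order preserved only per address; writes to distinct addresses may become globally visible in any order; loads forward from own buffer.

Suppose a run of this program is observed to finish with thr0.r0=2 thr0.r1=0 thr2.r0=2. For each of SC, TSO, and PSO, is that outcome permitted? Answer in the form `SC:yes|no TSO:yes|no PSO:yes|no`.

outcome vector order: (thr0.r0,thr0.r1,thr2.r0)
SC: 10 outcomes — {<0 0 0> <0 0 1> <0 0 2> <0 2 0> <0 2 1> <0 2 2> <2 0 0> <2 2 0> <2 2 1> <2 2 2>}
TSO: 10 outcomes — {<0 0 0> <0 0 1> <0 0 2> <0 2 0> <0 2 1> <0 2 2> <2 0 0> <2 2 0> <2 2 1> <2 2 2>}
PSO: 12 outcomes — {<0 0 0> <0 0 1> <0 0 2> <0 2 0> <0 2 1> <0 2 2> <2 0 0> <2 0 1> <2 0 2> <2 2 0> <2 2 1> <2 2 2>}
target <2 0 2> ∈ {PSO}

SC:no TSO:no PSO:yes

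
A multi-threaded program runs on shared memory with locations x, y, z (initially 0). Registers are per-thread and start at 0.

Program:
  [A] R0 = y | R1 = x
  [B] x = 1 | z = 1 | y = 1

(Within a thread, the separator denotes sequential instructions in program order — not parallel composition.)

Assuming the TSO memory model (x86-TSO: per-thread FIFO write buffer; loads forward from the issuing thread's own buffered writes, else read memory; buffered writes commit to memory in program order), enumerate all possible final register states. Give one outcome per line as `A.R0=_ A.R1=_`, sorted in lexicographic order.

A.R0=0 A.R1=0
A.R0=0 A.R1=1
A.R0=1 A.R1=1

outcome vector order: (A.R0,A.R1)
|TSO outcomes| = 3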